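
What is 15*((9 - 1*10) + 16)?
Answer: 225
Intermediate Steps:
15*((9 - 1*10) + 16) = 15*((9 - 10) + 16) = 15*(-1 + 16) = 15*15 = 225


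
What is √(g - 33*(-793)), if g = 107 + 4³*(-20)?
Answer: 2*√6249 ≈ 158.10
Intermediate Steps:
g = -1173 (g = 107 + 64*(-20) = 107 - 1280 = -1173)
√(g - 33*(-793)) = √(-1173 - 33*(-793)) = √(-1173 + 26169) = √24996 = 2*√6249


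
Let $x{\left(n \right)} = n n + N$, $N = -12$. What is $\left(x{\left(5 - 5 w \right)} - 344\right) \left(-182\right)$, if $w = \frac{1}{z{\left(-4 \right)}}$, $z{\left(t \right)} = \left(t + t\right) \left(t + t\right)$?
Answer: $\frac{123664541}{2048} \approx 60383.0$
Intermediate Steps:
$z{\left(t \right)} = 4 t^{2}$ ($z{\left(t \right)} = 2 t 2 t = 4 t^{2}$)
$w = \frac{1}{64}$ ($w = \frac{1}{4 \left(-4\right)^{2}} = \frac{1}{4 \cdot 16} = \frac{1}{64} \approx 0.015625$)
$x{\left(n \right)} = -12 + n^{2}$ ($x{\left(n \right)} = n n - 12 = n^{2} - 12 = -12 + n^{2}$)
$\left(x{\left(5 - 5 w \right)} - 344\right) \left(-182\right) = \left(\left(-12 + \left(5 - \frac{5}{64}\right)^{2}\right) - 344\right) \left(-182\right) = \left(\left(-12 + \left(\frac{315}{64}\right)^{2}\right) - 344\right) \left(-182\right) = \left(\left(-12 + \frac{99225}{4096}\right) - 344\right) \left(-182\right) = \left(\frac{50073}{4096} - 344\right) \left(-182\right) = \left(- \frac{1358951}{4096}\right) \left(-182\right) = \frac{123664541}{2048}$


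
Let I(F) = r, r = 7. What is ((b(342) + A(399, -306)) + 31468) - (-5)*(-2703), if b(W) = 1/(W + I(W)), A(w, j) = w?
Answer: 6404849/349 ≈ 18352.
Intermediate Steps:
I(F) = 7
b(W) = 1/(7 + W) (b(W) = 1/(W + 7) = 1/(7 + W))
((b(342) + A(399, -306)) + 31468) - (-5)*(-2703) = ((1/(7 + 342) + 399) + 31468) - (-5)*(-2703) = ((1/349 + 399) + 31468) - 1*13515 = ((1/349 + 399) + 31468) - 13515 = (139252/349 + 31468) - 13515 = 11121584/349 - 13515 = 6404849/349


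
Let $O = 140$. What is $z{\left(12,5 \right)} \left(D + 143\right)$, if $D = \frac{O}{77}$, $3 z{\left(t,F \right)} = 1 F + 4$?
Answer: $\frac{4779}{11} \approx 434.45$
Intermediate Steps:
$z{\left(t,F \right)} = \frac{4}{3} + \frac{F}{3}$ ($z{\left(t,F \right)} = \frac{1 F + 4}{3} = \frac{F + 4}{3} = \frac{4 + F}{3} = \frac{4}{3} + \frac{F}{3}$)
$D = \frac{20}{11}$ ($D = \frac{140}{77} = 140 \cdot \frac{1}{77} = \frac{20}{11} \approx 1.8182$)
$z{\left(12,5 \right)} \left(D + 143\right) = \left(\frac{4}{3} + \frac{1}{3} \cdot 5\right) \left(\frac{20}{11} + 143\right) = \left(\frac{4}{3} + \frac{5}{3}\right) \frac{1593}{11} = 3 \cdot \frac{1593}{11} = \frac{4779}{11}$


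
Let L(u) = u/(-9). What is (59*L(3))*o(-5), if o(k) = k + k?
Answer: 590/3 ≈ 196.67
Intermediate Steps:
o(k) = 2*k
L(u) = -u/9 (L(u) = u*(-1/9) = -u/9)
(59*L(3))*o(-5) = (59*(-1/9*3))*(2*(-5)) = (59*(-1/3))*(-10) = -59/3*(-10) = 590/3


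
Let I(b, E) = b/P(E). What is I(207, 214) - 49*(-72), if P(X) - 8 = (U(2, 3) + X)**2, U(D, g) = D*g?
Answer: 56927877/16136 ≈ 3528.0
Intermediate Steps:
P(X) = 8 + (6 + X)**2 (P(X) = 8 + (2*3 + X)**2 = 8 + (6 + X)**2)
I(b, E) = b/(8 + (6 + E)**2)
I(207, 214) - 49*(-72) = 207/(8 + (6 + 214)**2) - 49*(-72) = 207/(8 + 220**2) - 1*(-3528) = 207/(8 + 48400) + 3528 = 207/48408 + 3528 = 207*(1/48408) + 3528 = 69/16136 + 3528 = 56927877/16136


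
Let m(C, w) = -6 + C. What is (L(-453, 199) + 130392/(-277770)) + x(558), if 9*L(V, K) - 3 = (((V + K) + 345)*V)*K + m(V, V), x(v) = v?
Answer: -42173794537/46295 ≈ -9.1098e+5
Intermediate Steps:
L(V, K) = -⅓ + V/9 + K*V*(345 + K + V)/9 (L(V, K) = ⅓ + ((((V + K) + 345)*V)*K + (-6 + V))/9 = ⅓ + ((((K + V) + 345)*V)*K + (-6 + V))/9 = ⅓ + (((345 + K + V)*V)*K + (-6 + V))/9 = ⅓ + ((V*(345 + K + V))*K + (-6 + V))/9 = ⅓ + (K*V*(345 + K + V) + (-6 + V))/9 = ⅓ + (-6 + V + K*V*(345 + K + V))/9 = ⅓ + (-⅔ + V/9 + K*V*(345 + K + V)/9) = -⅓ + V/9 + K*V*(345 + K + V)/9)
(L(-453, 199) + 130392/(-277770)) + x(558) = ((-⅓ + (⅑)*(-453) + (⅑)*199*(-453)² + (⅑)*(-453)*199² + (115/3)*199*(-453)) + 130392/(-277770)) + 558 = ((-⅓ - 151/3 + (⅑)*199*205209 + (⅑)*(-453)*39601 - 3455635) + 130392*(-1/277770)) + 558 = ((-⅓ - 151/3 + 4537399 - 5979751/3 - 3455635) - 21732/46295) + 558 = (-911537 - 21732/46295) + 558 = -42199627147/46295 + 558 = -42173794537/46295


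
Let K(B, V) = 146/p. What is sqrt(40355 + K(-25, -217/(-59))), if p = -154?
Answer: sqrt(239259174)/77 ≈ 200.88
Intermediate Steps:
K(B, V) = -73/77 (K(B, V) = 146/(-154) = 146*(-1/154) = -73/77)
sqrt(40355 + K(-25, -217/(-59))) = sqrt(40355 - 73/77) = sqrt(3107262/77) = sqrt(239259174)/77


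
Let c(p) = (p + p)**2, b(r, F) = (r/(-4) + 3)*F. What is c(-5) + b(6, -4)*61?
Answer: -266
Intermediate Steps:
b(r, F) = F*(3 - r/4) (b(r, F) = (-r/4 + 3)*F = (3 - r/4)*F = F*(3 - r/4))
c(p) = 4*p**2 (c(p) = (2*p)**2 = 4*p**2)
c(-5) + b(6, -4)*61 = 4*(-5)**2 + ((1/4)*(-4)*(12 - 1*6))*61 = 4*25 + ((1/4)*(-4)*(12 - 6))*61 = 100 + ((1/4)*(-4)*6)*61 = 100 - 6*61 = 100 - 366 = -266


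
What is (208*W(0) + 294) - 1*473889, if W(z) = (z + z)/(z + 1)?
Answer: -473595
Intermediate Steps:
W(z) = 2*z/(1 + z) (W(z) = (2*z)/(1 + z) = 2*z/(1 + z))
(208*W(0) + 294) - 1*473889 = (208*(2*0/(1 + 0)) + 294) - 1*473889 = (208*(2*0/1) + 294) - 473889 = (208*(2*0*1) + 294) - 473889 = (208*0 + 294) - 473889 = (0 + 294) - 473889 = 294 - 473889 = -473595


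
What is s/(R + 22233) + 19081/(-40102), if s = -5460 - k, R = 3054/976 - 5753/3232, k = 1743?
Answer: -20084390240569/25112711053126 ≈ -0.79977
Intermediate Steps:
R = 265975/197152 (R = 3054*(1/976) - 5753*1/3232 = 1527/488 - 5753/3232 = 265975/197152 ≈ 1.3491)
s = -7203 (s = -5460 - 1*1743 = -5460 - 1743 = -7203)
s/(R + 22233) + 19081/(-40102) = -7203/(265975/197152 + 22233) + 19081/(-40102) = -7203/4383546391/197152 + 19081*(-1/40102) = -7203*197152/4383546391 - 19081/40102 = -202869408/626220913 - 19081/40102 = -20084390240569/25112711053126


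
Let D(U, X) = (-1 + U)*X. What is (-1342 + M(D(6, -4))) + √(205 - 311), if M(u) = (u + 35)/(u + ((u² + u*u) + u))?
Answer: -203981/152 + I*√106 ≈ -1342.0 + 10.296*I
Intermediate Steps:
D(U, X) = X*(-1 + U)
M(u) = (35 + u)/(2*u + 2*u²) (M(u) = (35 + u)/(u + ((u² + u²) + u)) = (35 + u)/(u + (2*u² + u)) = (35 + u)/(u + (u + 2*u²)) = (35 + u)/(2*u + 2*u²))
(-1342 + M(D(6, -4))) + √(205 - 311) = (-1342 + (35 - 4*(-1 + 6))/(2*((-4*(-1 + 6)))*(1 - 4*(-1 + 6)))) + √(205 - 311) = (-1342 + (35 - 4*5)/(2*((-4*5))*(1 - 4*5))) + √(-106) = (-1342 + (½)*(35 - 20)/(-20*(1 - 20))) + I*√106 = (-1342 + (½)*(-1/20)*15/(-19)) + I*√106 = (-1342 + (½)*(-1/20)*(-1/19)*15) + I*√106 = (-1342 + 3/152) + I*√106 = -203981/152 + I*√106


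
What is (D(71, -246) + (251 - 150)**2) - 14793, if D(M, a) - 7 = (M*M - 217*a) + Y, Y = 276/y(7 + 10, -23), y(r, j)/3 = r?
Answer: 915338/17 ≈ 53843.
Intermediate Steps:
y(r, j) = 3*r
Y = 92/17 (Y = 276/((3*(7 + 10))) = 276/((3*17)) = 276/51 = 276*(1/51) = 92/17 ≈ 5.4118)
D(M, a) = 211/17 + M**2 - 217*a (D(M, a) = 7 + ((M*M - 217*a) + 92/17) = 7 + ((M**2 - 217*a) + 92/17) = 7 + (92/17 + M**2 - 217*a) = 211/17 + M**2 - 217*a)
(D(71, -246) + (251 - 150)**2) - 14793 = ((211/17 + 71**2 - 217*(-246)) + (251 - 150)**2) - 14793 = ((211/17 + 5041 + 53382) + 101**2) - 14793 = (993402/17 + 10201) - 14793 = 1166819/17 - 14793 = 915338/17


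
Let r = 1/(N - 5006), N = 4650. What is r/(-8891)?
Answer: 1/3165196 ≈ 3.1594e-7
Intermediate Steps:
r = -1/356 (r = 1/(4650 - 5006) = 1/(-356) = -1/356 ≈ -0.0028090)
r/(-8891) = -1/356/(-8891) = -1/356*(-1/8891) = 1/3165196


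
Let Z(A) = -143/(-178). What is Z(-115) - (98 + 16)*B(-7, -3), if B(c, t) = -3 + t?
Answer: 121895/178 ≈ 684.80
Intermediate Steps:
Z(A) = 143/178 (Z(A) = -143*(-1/178) = 143/178)
Z(-115) - (98 + 16)*B(-7, -3) = 143/178 - (98 + 16)*(-3 - 3) = 143/178 - 114*(-6) = 143/178 - 1*(-684) = 143/178 + 684 = 121895/178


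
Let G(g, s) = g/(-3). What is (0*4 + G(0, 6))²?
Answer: 0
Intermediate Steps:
G(g, s) = -g/3 (G(g, s) = g*(-⅓) = -g/3)
(0*4 + G(0, 6))² = (0*4 - ⅓*0)² = (0 + 0)² = 0² = 0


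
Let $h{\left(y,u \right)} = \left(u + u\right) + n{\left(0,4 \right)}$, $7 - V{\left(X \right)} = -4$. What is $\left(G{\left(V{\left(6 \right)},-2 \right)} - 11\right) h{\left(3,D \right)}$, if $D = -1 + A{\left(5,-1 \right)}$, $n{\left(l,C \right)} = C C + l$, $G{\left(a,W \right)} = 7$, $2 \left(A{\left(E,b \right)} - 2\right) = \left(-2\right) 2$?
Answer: $-56$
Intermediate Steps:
$V{\left(X \right)} = 11$ ($V{\left(X \right)} = 7 - -4 = 7 + 4 = 11$)
$A{\left(E,b \right)} = 0$ ($A{\left(E,b \right)} = 2 + \frac{\left(-2\right) 2}{2} = 2 + \frac{1}{2} \left(-4\right) = 2 - 2 = 0$)
$n{\left(l,C \right)} = l + C^{2}$ ($n{\left(l,C \right)} = C^{2} + l = l + C^{2}$)
$D = -1$ ($D = -1 + 0 = -1$)
$h{\left(y,u \right)} = 16 + 2 u$ ($h{\left(y,u \right)} = \left(u + u\right) + \left(0 + 4^{2}\right) = 2 u + \left(0 + 16\right) = 2 u + 16 = 16 + 2 u$)
$\left(G{\left(V{\left(6 \right)},-2 \right)} - 11\right) h{\left(3,D \right)} = \left(7 - 11\right) \left(16 + 2 \left(-1\right)\right) = - 4 \left(16 - 2\right) = \left(-4\right) 14 = -56$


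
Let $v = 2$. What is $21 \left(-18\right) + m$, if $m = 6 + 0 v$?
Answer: $-372$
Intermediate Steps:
$m = 6$ ($m = 6 + 0 \cdot 2 = 6 + 0 = 6$)
$21 \left(-18\right) + m = 21 \left(-18\right) + 6 = -378 + 6 = -372$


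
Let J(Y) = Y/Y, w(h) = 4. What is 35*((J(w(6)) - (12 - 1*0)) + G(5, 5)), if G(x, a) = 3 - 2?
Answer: -350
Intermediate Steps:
J(Y) = 1
G(x, a) = 1
35*((J(w(6)) - (12 - 1*0)) + G(5, 5)) = 35*((1 - (12 - 1*0)) + 1) = 35*((1 - (12 + 0)) + 1) = 35*((1 - 1*12) + 1) = 35*((1 - 12) + 1) = 35*(-11 + 1) = 35*(-10) = -350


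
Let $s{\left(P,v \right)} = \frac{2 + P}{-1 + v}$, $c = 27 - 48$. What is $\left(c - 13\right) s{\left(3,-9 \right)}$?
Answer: $17$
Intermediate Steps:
$c = -21$ ($c = 27 - 48 = -21$)
$s{\left(P,v \right)} = \frac{2 + P}{-1 + v}$
$\left(c - 13\right) s{\left(3,-9 \right)} = \left(-21 - 13\right) \frac{2 + 3}{-1 - 9} = - 34 \frac{1}{-10} \cdot 5 = - 34 \left(\left(- \frac{1}{10}\right) 5\right) = \left(-34\right) \left(- \frac{1}{2}\right) = 17$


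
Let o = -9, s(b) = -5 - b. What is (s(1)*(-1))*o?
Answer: -54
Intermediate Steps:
(s(1)*(-1))*o = ((-5 - 1*1)*(-1))*(-9) = ((-5 - 1)*(-1))*(-9) = -6*(-1)*(-9) = 6*(-9) = -54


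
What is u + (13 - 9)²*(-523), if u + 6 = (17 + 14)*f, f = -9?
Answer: -8653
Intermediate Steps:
u = -285 (u = -6 + (17 + 14)*(-9) = -6 + 31*(-9) = -6 - 279 = -285)
u + (13 - 9)²*(-523) = -285 + (13 - 9)²*(-523) = -285 + 4²*(-523) = -285 + 16*(-523) = -285 - 8368 = -8653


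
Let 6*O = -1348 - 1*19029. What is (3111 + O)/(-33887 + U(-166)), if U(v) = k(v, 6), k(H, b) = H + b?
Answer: 1711/204282 ≈ 0.0083757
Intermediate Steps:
O = -20377/6 (O = (-1348 - 1*19029)/6 = (-1348 - 19029)/6 = (⅙)*(-20377) = -20377/6 ≈ -3396.2)
U(v) = 6 + v (U(v) = v + 6 = 6 + v)
(3111 + O)/(-33887 + U(-166)) = (3111 - 20377/6)/(-33887 + (6 - 166)) = -1711/(6*(-33887 - 160)) = -1711/6/(-34047) = -1711/6*(-1/34047) = 1711/204282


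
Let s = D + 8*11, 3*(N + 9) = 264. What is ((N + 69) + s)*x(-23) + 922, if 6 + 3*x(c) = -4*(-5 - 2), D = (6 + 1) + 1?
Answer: 8134/3 ≈ 2711.3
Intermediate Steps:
N = 79 (N = -9 + (⅓)*264 = -9 + 88 = 79)
D = 8 (D = 7 + 1 = 8)
s = 96 (s = 8 + 8*11 = 8 + 88 = 96)
x(c) = 22/3 (x(c) = -2 + (-4*(-5 - 2))/3 = -2 + (-4*(-7))/3 = -2 + (⅓)*28 = -2 + 28/3 = 22/3)
((N + 69) + s)*x(-23) + 922 = ((79 + 69) + 96)*(22/3) + 922 = (148 + 96)*(22/3) + 922 = 244*(22/3) + 922 = 5368/3 + 922 = 8134/3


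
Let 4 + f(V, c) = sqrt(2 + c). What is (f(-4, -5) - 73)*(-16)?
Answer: 1232 - 16*I*sqrt(3) ≈ 1232.0 - 27.713*I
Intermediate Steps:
f(V, c) = -4 + sqrt(2 + c)
(f(-4, -5) - 73)*(-16) = ((-4 + sqrt(2 - 5)) - 73)*(-16) = ((-4 + sqrt(-3)) - 73)*(-16) = ((-4 + I*sqrt(3)) - 73)*(-16) = (-77 + I*sqrt(3))*(-16) = 1232 - 16*I*sqrt(3)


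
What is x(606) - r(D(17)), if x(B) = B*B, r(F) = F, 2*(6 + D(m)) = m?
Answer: 734467/2 ≈ 3.6723e+5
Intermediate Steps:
D(m) = -6 + m/2
x(B) = B²
x(606) - r(D(17)) = 606² - (-6 + (½)*17) = 367236 - (-6 + 17/2) = 367236 - 1*5/2 = 367236 - 5/2 = 734467/2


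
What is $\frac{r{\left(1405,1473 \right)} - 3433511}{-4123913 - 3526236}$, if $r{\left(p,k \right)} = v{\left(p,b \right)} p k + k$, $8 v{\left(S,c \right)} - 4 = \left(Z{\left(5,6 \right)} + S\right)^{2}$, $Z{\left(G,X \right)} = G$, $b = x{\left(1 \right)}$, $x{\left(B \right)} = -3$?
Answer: $- \frac{514310374807}{7650149} \approx -67229.0$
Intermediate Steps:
$b = -3$
$v{\left(S,c \right)} = \frac{1}{2} + \frac{\left(5 + S\right)^{2}}{8}$
$r{\left(p,k \right)} = k + k p \left(\frac{1}{2} + \frac{\left(5 + p\right)^{2}}{8}\right)$ ($r{\left(p,k \right)} = \left(\frac{1}{2} + \frac{\left(5 + p\right)^{2}}{8}\right) p k + k = p \left(\frac{1}{2} + \frac{\left(5 + p\right)^{2}}{8}\right) k + k = k p \left(\frac{1}{2} + \frac{\left(5 + p\right)^{2}}{8}\right) + k = k + k p \left(\frac{1}{2} + \frac{\left(5 + p\right)^{2}}{8}\right)$)
$\frac{r{\left(1405,1473 \right)} - 3433511}{-4123913 - 3526236} = \frac{\frac{1}{8} \cdot 1473 \left(8 + 1405 \left(4 + \left(5 + 1405\right)^{2}\right)\right) - 3433511}{-4123913 - 3526236} = \frac{\frac{1}{8} \cdot 1473 \left(8 + 1405 \left(4 + 1410^{2}\right)\right) - 3433511}{-7650149} = \left(\frac{1}{8} \cdot 1473 \left(8 + 1405 \left(4 + 1988100\right)\right) - 3433511\right) \left(- \frac{1}{7650149}\right) = \left(\frac{1}{8} \cdot 1473 \left(8 + 1405 \cdot 1988104\right) - 3433511\right) \left(- \frac{1}{7650149}\right) = \left(\frac{1}{8} \cdot 1473 \left(8 + 2793286120\right) - 3433511\right) \left(- \frac{1}{7650149}\right) = \left(\frac{1}{8} \cdot 1473 \cdot 2793286128 - 3433511\right) \left(- \frac{1}{7650149}\right) = \left(514313808318 - 3433511\right) \left(- \frac{1}{7650149}\right) = 514310374807 \left(- \frac{1}{7650149}\right) = - \frac{514310374807}{7650149}$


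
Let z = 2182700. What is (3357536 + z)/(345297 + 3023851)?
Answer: 1385059/842287 ≈ 1.6444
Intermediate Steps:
(3357536 + z)/(345297 + 3023851) = (3357536 + 2182700)/(345297 + 3023851) = 5540236/3369148 = 5540236*(1/3369148) = 1385059/842287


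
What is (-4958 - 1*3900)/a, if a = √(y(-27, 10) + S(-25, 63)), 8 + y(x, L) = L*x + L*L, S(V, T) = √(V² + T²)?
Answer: 8858*I/√(178 - √4594) ≈ 843.73*I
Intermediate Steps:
S(V, T) = √(T² + V²)
y(x, L) = -8 + L² + L*x (y(x, L) = -8 + (L*x + L*L) = -8 + (L*x + L²) = -8 + (L² + L*x) = -8 + L² + L*x)
a = √(-178 + √4594) (a = √((-8 + 10² + 10*(-27)) + √(63² + (-25)²)) = √((-8 + 100 - 270) + √(3969 + 625)) = √(-178 + √4594) ≈ 10.499*I)
(-4958 - 1*3900)/a = (-4958 - 1*3900)/(√(-178 + √4594)) = (-4958 - 3900)/√(-178 + √4594) = -8858/√(-178 + √4594)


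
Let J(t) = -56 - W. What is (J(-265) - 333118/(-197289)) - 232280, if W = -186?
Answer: -45800308232/197289 ≈ -2.3215e+5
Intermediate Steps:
J(t) = 130 (J(t) = -56 - 1*(-186) = -56 + 186 = 130)
(J(-265) - 333118/(-197289)) - 232280 = (130 - 333118/(-197289)) - 232280 = (130 - 333118*(-1/197289)) - 232280 = (130 + 333118/197289) - 232280 = 25980688/197289 - 232280 = -45800308232/197289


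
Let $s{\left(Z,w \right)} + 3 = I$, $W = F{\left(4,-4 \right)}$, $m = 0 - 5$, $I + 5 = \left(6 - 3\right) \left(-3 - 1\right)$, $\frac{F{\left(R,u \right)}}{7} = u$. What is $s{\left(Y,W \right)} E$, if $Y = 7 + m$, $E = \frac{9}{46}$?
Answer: $- \frac{90}{23} \approx -3.913$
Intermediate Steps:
$E = \frac{9}{46}$ ($E = 9 \cdot \frac{1}{46} = \frac{9}{46} \approx 0.19565$)
$F{\left(R,u \right)} = 7 u$
$I = -17$ ($I = -5 + \left(6 - 3\right) \left(-3 - 1\right) = -5 + 3 \left(-4\right) = -5 - 12 = -17$)
$m = -5$ ($m = 0 - 5 = -5$)
$W = -28$ ($W = 7 \left(-4\right) = -28$)
$Y = 2$ ($Y = 7 - 5 = 2$)
$s{\left(Z,w \right)} = -20$ ($s{\left(Z,w \right)} = -3 - 17 = -20$)
$s{\left(Y,W \right)} E = \left(-20\right) \frac{9}{46} = - \frac{90}{23}$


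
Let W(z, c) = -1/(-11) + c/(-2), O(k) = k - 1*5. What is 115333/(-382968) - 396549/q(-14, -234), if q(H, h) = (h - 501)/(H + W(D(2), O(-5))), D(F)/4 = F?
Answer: -101250061603/21063240 ≈ -4807.0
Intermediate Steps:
D(F) = 4*F
O(k) = -5 + k (O(k) = k - 5 = -5 + k)
W(z, c) = 1/11 - c/2 (W(z, c) = -1*(-1/11) + c*(-½) = 1/11 - c/2)
q(H, h) = (-501 + h)/(56/11 + H) (q(H, h) = (h - 501)/(H + (1/11 - (-5 - 5)/2)) = (-501 + h)/(H + (1/11 - ½*(-10))) = (-501 + h)/(H + (1/11 + 5)) = (-501 + h)/(H + 56/11) = (-501 + h)/(56/11 + H))
115333/(-382968) - 396549/q(-14, -234) = 115333/(-382968) - 396549*(56 + 11*(-14))/(11*(-501 - 234)) = 115333*(-1/382968) - 396549/(11*(-735)/(56 - 154)) = -115333/382968 - 396549/(11*(-735)/(-98)) = -115333/382968 - 396549/(11*(-1/98)*(-735)) = -115333/382968 - 396549/165/2 = -115333/382968 - 396549*2/165 = -115333/382968 - 264366/55 = -101250061603/21063240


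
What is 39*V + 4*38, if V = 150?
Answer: 6002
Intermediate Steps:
39*V + 4*38 = 39*150 + 4*38 = 5850 + 152 = 6002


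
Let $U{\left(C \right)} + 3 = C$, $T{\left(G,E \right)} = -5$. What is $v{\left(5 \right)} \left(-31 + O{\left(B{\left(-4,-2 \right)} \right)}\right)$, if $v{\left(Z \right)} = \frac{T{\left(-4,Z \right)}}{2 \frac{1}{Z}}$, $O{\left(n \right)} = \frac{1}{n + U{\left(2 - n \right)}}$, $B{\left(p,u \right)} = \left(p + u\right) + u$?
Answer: $400$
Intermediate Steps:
$U{\left(C \right)} = -3 + C$
$B{\left(p,u \right)} = p + 2 u$
$O{\left(n \right)} = -1$ ($O{\left(n \right)} = \frac{1}{n - \left(1 + n\right)} = \frac{1}{-1} = -1$)
$v{\left(Z \right)} = - \frac{5 Z}{2}$ ($v{\left(Z \right)} = - \frac{5}{2 \frac{1}{Z}} = - 5 \frac{Z}{2} = - \frac{5 Z}{2}$)
$v{\left(5 \right)} \left(-31 + O{\left(B{\left(-4,-2 \right)} \right)}\right) = \left(- \frac{5}{2}\right) 5 \left(-31 - 1\right) = \left(- \frac{25}{2}\right) \left(-32\right) = 400$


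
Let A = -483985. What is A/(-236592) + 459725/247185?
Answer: 5075579765/1299599856 ≈ 3.9055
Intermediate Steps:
A/(-236592) + 459725/247185 = -483985/(-236592) + 459725/247185 = -483985*(-1/236592) + 459725*(1/247185) = 483985/236592 + 91945/49437 = 5075579765/1299599856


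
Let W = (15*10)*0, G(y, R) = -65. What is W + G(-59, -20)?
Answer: -65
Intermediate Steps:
W = 0 (W = 150*0 = 0)
W + G(-59, -20) = 0 - 65 = -65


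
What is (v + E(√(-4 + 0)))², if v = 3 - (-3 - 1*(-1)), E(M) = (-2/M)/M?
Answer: 121/4 ≈ 30.250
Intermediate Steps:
E(M) = -2/M²
v = 5 (v = 3 - (-3 + 1) = 3 - 1*(-2) = 3 + 2 = 5)
(v + E(√(-4 + 0)))² = (5 - 2/(-4 + 0))² = (5 - 2/(√(-4))²)² = (5 - 2/(2*I)²)² = (5 - 2*(-¼))² = (5 + ½)² = (11/2)² = 121/4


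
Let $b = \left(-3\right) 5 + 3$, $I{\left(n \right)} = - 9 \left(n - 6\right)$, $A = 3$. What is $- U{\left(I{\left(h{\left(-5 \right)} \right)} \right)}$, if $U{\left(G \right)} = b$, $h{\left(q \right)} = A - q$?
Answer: $12$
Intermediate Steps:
$h{\left(q \right)} = 3 - q$
$I{\left(n \right)} = 54 - 9 n$ ($I{\left(n \right)} = - 9 \left(-6 + n\right) = 54 - 9 n$)
$b = -12$ ($b = -15 + 3 = -12$)
$U{\left(G \right)} = -12$
$- U{\left(I{\left(h{\left(-5 \right)} \right)} \right)} = \left(-1\right) \left(-12\right) = 12$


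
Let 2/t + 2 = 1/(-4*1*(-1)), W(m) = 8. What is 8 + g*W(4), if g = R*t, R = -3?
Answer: 248/7 ≈ 35.429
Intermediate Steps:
t = -8/7 (t = 2/(-2 + 1/(-4*1*(-1))) = 2/(-2 + 1/(-4*(-1))) = 2/(-2 + 1/4) = 2/(-2 + ¼) = 2/(-7/4) = 2*(-4/7) = -8/7 ≈ -1.1429)
g = 24/7 (g = -3*(-8/7) = 24/7 ≈ 3.4286)
8 + g*W(4) = 8 + (24/7)*8 = 8 + 192/7 = 248/7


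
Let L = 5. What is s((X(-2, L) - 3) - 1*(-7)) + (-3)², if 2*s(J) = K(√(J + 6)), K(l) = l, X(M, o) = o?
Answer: 9 + √15/2 ≈ 10.936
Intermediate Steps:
s(J) = √(6 + J)/2 (s(J) = √(J + 6)/2 = √(6 + J)/2)
s((X(-2, L) - 3) - 1*(-7)) + (-3)² = √(6 + ((5 - 3) - 1*(-7)))/2 + (-3)² = √(6 + (2 + 7))/2 + 9 = √(6 + 9)/2 + 9 = √15/2 + 9 = 9 + √15/2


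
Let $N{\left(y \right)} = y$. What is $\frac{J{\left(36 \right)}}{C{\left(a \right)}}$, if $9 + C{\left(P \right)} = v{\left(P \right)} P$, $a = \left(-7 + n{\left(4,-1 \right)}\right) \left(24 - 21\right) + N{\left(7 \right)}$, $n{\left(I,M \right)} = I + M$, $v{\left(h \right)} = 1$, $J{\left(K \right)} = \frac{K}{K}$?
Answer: $- \frac{1}{14} \approx -0.071429$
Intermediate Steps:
$J{\left(K \right)} = 1$
$a = -5$ ($a = \left(-7 + \left(4 - 1\right)\right) \left(24 - 21\right) + 7 = \left(-7 + 3\right) 3 + 7 = \left(-4\right) 3 + 7 = -12 + 7 = -5$)
$C{\left(P \right)} = -9 + P$ ($C{\left(P \right)} = -9 + 1 P = -9 + P$)
$\frac{J{\left(36 \right)}}{C{\left(a \right)}} = 1 \frac{1}{-9 - 5} = 1 \frac{1}{-14} = 1 \left(- \frac{1}{14}\right) = - \frac{1}{14}$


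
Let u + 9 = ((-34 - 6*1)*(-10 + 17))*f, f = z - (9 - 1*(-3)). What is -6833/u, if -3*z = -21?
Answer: -6833/1391 ≈ -4.9123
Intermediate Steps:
z = 7 (z = -⅓*(-21) = 7)
f = -5 (f = 7 - (9 - 1*(-3)) = 7 - (9 + 3) = 7 - 1*12 = 7 - 12 = -5)
u = 1391 (u = -9 + ((-34 - 6*1)*(-10 + 17))*(-5) = -9 + ((-34 - 6)*7)*(-5) = -9 - 40*7*(-5) = -9 - 280*(-5) = -9 + 1400 = 1391)
-6833/u = -6833/1391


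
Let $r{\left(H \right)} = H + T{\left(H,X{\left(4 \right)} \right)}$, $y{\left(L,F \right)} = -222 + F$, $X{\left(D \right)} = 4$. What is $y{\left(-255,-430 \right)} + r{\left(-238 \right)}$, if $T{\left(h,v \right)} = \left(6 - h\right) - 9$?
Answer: $-655$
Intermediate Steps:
$T{\left(h,v \right)} = -3 - h$ ($T{\left(h,v \right)} = \left(6 - h\right) - 9 = -3 - h$)
$r{\left(H \right)} = -3$ ($r{\left(H \right)} = H - \left(3 + H\right) = -3$)
$y{\left(-255,-430 \right)} + r{\left(-238 \right)} = \left(-222 - 430\right) - 3 = -652 - 3 = -655$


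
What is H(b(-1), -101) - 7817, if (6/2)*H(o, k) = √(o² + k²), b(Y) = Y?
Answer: -7817 + √10202/3 ≈ -7783.3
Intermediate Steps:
H(o, k) = √(k² + o²)/3 (H(o, k) = √(o² + k²)/3 = √(k² + o²)/3)
H(b(-1), -101) - 7817 = √((-101)² + (-1)²)/3 - 7817 = √(10201 + 1)/3 - 7817 = √10202/3 - 7817 = -7817 + √10202/3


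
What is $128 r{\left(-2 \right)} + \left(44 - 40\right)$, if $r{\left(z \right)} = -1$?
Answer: $-124$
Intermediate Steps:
$128 r{\left(-2 \right)} + \left(44 - 40\right) = 128 \left(-1\right) + \left(44 - 40\right) = -128 + 4 = -124$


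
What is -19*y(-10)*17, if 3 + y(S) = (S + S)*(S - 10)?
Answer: -128231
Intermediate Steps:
y(S) = -3 + 2*S*(-10 + S) (y(S) = -3 + (S + S)*(S - 10) = -3 + (2*S)*(-10 + S) = -3 + 2*S*(-10 + S))
-19*y(-10)*17 = -19*(-3 - 20*(-10) + 2*(-10)²)*17 = -19*(-3 + 200 + 2*100)*17 = -19*(-3 + 200 + 200)*17 = -19*397*17 = -7543*17 = -128231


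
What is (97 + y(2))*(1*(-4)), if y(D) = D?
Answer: -396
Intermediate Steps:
(97 + y(2))*(1*(-4)) = (97 + 2)*(1*(-4)) = 99*(-4) = -396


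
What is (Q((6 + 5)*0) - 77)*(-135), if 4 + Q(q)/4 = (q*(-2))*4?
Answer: 12555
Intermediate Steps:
Q(q) = -16 - 32*q (Q(q) = -16 + 4*((q*(-2))*4) = -16 + 4*(-2*q*4) = -16 + 4*(-8*q) = -16 - 32*q)
(Q((6 + 5)*0) - 77)*(-135) = ((-16 - 32*(6 + 5)*0) - 77)*(-135) = ((-16 - 352*0) - 77)*(-135) = ((-16 - 32*0) - 77)*(-135) = ((-16 + 0) - 77)*(-135) = (-16 - 77)*(-135) = -93*(-135) = 12555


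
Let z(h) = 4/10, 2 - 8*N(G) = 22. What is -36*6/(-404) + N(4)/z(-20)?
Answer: -2309/404 ≈ -5.7153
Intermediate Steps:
N(G) = -5/2 (N(G) = ¼ - ⅛*22 = ¼ - 11/4 = -5/2)
z(h) = ⅖ (z(h) = 4*(⅒) = ⅖)
-36*6/(-404) + N(4)/z(-20) = -36*6/(-404) - 5/(2*⅖) = -216*(-1/404) - 5/2*5/2 = 54/101 - 25/4 = -2309/404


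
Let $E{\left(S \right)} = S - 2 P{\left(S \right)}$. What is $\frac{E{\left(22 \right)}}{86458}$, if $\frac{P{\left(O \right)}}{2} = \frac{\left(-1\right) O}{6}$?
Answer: $\frac{55}{129687} \approx 0.0004241$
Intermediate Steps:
$P{\left(O \right)} = - \frac{O}{3}$ ($P{\left(O \right)} = 2 \frac{\left(-1\right) O}{6} = 2 - O \frac{1}{6} = 2 \left(- \frac{O}{6}\right) = - \frac{O}{3}$)
$E{\left(S \right)} = \frac{5 S}{3}$ ($E{\left(S \right)} = S - 2 \left(- \frac{S}{3}\right) = S + \frac{2 S}{3} = \frac{5 S}{3}$)
$\frac{E{\left(22 \right)}}{86458} = \frac{\frac{5}{3} \cdot 22}{86458} = \frac{110}{3} \cdot \frac{1}{86458} = \frac{55}{129687}$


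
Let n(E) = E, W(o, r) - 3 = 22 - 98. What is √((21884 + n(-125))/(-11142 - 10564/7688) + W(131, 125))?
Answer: I*√34381682268150295/21417565 ≈ 8.6575*I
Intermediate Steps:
W(o, r) = -73 (W(o, r) = 3 + (22 - 98) = 3 - 76 = -73)
√((21884 + n(-125))/(-11142 - 10564/7688) + W(131, 125)) = √((21884 - 125)/(-11142 - 10564/7688) - 73) = √(21759/(-11142 - 10564*1/7688) - 73) = √(21759/(-11142 - 2641/1922) - 73) = √(21759/(-21417565/1922) - 73) = √(21759*(-1922/21417565) - 73) = √(-41820798/21417565 - 73) = √(-1605303043/21417565) = I*√34381682268150295/21417565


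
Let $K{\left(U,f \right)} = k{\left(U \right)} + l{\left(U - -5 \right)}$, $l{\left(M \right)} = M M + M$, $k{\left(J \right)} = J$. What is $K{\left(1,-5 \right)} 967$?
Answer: $41581$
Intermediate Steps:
$l{\left(M \right)} = M + M^{2}$ ($l{\left(M \right)} = M^{2} + M = M + M^{2}$)
$K{\left(U,f \right)} = U + \left(5 + U\right) \left(6 + U\right)$ ($K{\left(U,f \right)} = U + \left(U - -5\right) \left(1 + \left(U - -5\right)\right) = U + \left(U + 5\right) \left(1 + \left(U + 5\right)\right) = U + \left(5 + U\right) \left(1 + \left(5 + U\right)\right) = U + \left(5 + U\right) \left(6 + U\right)$)
$K{\left(1,-5 \right)} 967 = \left(1 + \left(5 + 1\right) \left(6 + 1\right)\right) 967 = \left(1 + 6 \cdot 7\right) 967 = \left(1 + 42\right) 967 = 43 \cdot 967 = 41581$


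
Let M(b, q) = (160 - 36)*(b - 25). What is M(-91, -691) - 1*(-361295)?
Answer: 346911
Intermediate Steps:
M(b, q) = -3100 + 124*b (M(b, q) = 124*(-25 + b) = -3100 + 124*b)
M(-91, -691) - 1*(-361295) = (-3100 + 124*(-91)) - 1*(-361295) = (-3100 - 11284) + 361295 = -14384 + 361295 = 346911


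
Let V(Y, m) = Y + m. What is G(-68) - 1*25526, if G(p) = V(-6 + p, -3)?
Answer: -25603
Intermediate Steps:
G(p) = -9 + p (G(p) = (-6 + p) - 3 = -9 + p)
G(-68) - 1*25526 = (-9 - 68) - 1*25526 = -77 - 25526 = -25603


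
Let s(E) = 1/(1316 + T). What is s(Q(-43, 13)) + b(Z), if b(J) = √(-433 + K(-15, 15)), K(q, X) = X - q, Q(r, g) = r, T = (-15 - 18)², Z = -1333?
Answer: 1/2405 + I*√403 ≈ 0.0004158 + 20.075*I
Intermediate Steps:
T = 1089 (T = (-33)² = 1089)
s(E) = 1/2405 (s(E) = 1/(1316 + 1089) = 1/2405)
b(J) = I*√403 (b(J) = √(-433 + (15 - 1*(-15))) = √(-433 + (15 + 15)) = √(-433 + 30) = √(-403) = I*√403)
s(Q(-43, 13)) + b(Z) = 1/2405 + I*√403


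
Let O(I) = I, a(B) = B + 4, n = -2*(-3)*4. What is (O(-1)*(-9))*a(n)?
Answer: 252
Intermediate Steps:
n = 24 (n = 6*4 = 24)
a(B) = 4 + B
(O(-1)*(-9))*a(n) = (-1*(-9))*(4 + 24) = 9*28 = 252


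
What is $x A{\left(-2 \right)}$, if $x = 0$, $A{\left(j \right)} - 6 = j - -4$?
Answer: $0$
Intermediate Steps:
$A{\left(j \right)} = 10 + j$ ($A{\left(j \right)} = 6 + \left(j - -4\right) = 6 + \left(j + 4\right) = 6 + \left(4 + j\right) = 10 + j$)
$x A{\left(-2 \right)} = 0 \left(10 - 2\right) = 0 \cdot 8 = 0$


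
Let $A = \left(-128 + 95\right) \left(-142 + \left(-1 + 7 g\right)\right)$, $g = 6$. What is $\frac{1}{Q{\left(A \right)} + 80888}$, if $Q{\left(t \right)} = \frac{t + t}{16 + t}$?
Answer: $\frac{3349}{270900578} \approx 1.2362 \cdot 10^{-5}$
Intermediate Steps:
$A = 3333$ ($A = \left(-128 + 95\right) \left(-142 + \left(-1 + 7 \cdot 6\right)\right) = - 33 \left(-142 + \left(-1 + 42\right)\right) = - 33 \left(-142 + 41\right) = \left(-33\right) \left(-101\right) = 3333$)
$Q{\left(t \right)} = \frac{2 t}{16 + t}$
$\frac{1}{Q{\left(A \right)} + 80888} = \frac{1}{2 \cdot 3333 \frac{1}{16 + 3333} + 80888} = \frac{1}{2 \cdot 3333 \cdot \frac{1}{3349} + 80888} = \frac{1}{\frac{6666}{3349} + 80888} = \frac{1}{\frac{270900578}{3349}} = \frac{3349}{270900578}$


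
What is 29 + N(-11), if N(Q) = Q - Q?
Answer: 29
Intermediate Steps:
N(Q) = 0
29 + N(-11) = 29 + 0 = 29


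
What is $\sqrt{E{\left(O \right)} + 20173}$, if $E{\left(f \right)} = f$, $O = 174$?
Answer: $\sqrt{20347} \approx 142.64$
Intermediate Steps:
$\sqrt{E{\left(O \right)} + 20173} = \sqrt{174 + 20173} = \sqrt{20347}$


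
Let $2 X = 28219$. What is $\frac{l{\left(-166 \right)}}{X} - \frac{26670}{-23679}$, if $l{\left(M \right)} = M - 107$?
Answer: $\frac{246557332}{222732567} \approx 1.107$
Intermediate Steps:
$X = \frac{28219}{2}$ ($X = \frac{1}{2} \cdot 28219 = \frac{28219}{2} \approx 14110.0$)
$l{\left(M \right)} = -107 + M$
$\frac{l{\left(-166 \right)}}{X} - \frac{26670}{-23679} = \frac{-107 - 166}{\frac{28219}{2}} - \frac{26670}{-23679} = \left(-273\right) \frac{2}{28219} - - \frac{8890}{7893} = - \frac{546}{28219} + \frac{8890}{7893} = \frac{246557332}{222732567}$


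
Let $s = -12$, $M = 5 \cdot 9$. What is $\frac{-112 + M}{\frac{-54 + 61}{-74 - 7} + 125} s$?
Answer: $\frac{32562}{5059} \approx 6.4364$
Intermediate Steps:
$M = 45$
$\frac{-112 + M}{\frac{-54 + 61}{-74 - 7} + 125} s = \frac{-112 + 45}{\frac{-54 + 61}{-74 - 7} + 125} \left(-12\right) = - \frac{67}{\frac{7}{-81} + 125} \left(-12\right) = - \frac{67}{7 \left(- \frac{1}{81}\right) + 125} \left(-12\right) = - \frac{67}{- \frac{7}{81} + 125} \left(-12\right) = - \frac{67}{\frac{10118}{81}} \left(-12\right) = \left(-67\right) \frac{81}{10118} \left(-12\right) = \left(- \frac{5427}{10118}\right) \left(-12\right) = \frac{32562}{5059}$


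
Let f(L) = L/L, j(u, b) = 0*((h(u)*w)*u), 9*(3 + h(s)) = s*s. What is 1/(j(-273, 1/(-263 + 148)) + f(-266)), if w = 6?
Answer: 1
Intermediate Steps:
h(s) = -3 + s²/9 (h(s) = -3 + (s*s)/9 = -3 + s²/9)
j(u, b) = 0 (j(u, b) = 0*(((-3 + u²/9)*6)*u) = 0*((-18 + 2*u²/3)*u) = 0*(u*(-18 + 2*u²/3)) = 0)
f(L) = 1
1/(j(-273, 1/(-263 + 148)) + f(-266)) = 1/(0 + 1) = 1/1 = 1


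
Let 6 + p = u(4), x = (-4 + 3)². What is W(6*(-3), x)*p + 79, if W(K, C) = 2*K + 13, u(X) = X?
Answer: 125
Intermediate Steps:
x = 1 (x = (-1)² = 1)
W(K, C) = 13 + 2*K
p = -2 (p = -6 + 4 = -2)
W(6*(-3), x)*p + 79 = (13 + 2*(6*(-3)))*(-2) + 79 = (13 + 2*(-18))*(-2) + 79 = (13 - 36)*(-2) + 79 = -23*(-2) + 79 = 46 + 79 = 125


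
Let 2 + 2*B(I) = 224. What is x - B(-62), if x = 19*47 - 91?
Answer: 691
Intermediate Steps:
B(I) = 111 (B(I) = -1 + (½)*224 = -1 + 112 = 111)
x = 802 (x = 893 - 91 = 802)
x - B(-62) = 802 - 1*111 = 802 - 111 = 691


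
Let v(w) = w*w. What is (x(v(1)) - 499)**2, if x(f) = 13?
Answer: 236196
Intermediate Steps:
v(w) = w**2
(x(v(1)) - 499)**2 = (13 - 499)**2 = (-486)**2 = 236196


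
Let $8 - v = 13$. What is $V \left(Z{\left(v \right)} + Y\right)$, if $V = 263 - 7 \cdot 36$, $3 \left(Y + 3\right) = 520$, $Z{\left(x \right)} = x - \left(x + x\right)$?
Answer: $\frac{5786}{3} \approx 1928.7$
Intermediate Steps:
$v = -5$ ($v = 8 - 13 = -5$)
$Z{\left(x \right)} = - x$ ($Z{\left(x \right)} = x - 2 x = - x$)
$Y = \frac{511}{3}$ ($Y = -3 + \frac{1}{3} \cdot 520 = -3 + \frac{520}{3} = \frac{511}{3} \approx 170.33$)
$V = 11$ ($V = 263 - 252 = 11$)
$V \left(Z{\left(v \right)} + Y\right) = 11 \left(\left(-1\right) \left(-5\right) + \frac{511}{3}\right) = 11 \left(5 + \frac{511}{3}\right) = 11 \cdot \frac{526}{3} = \frac{5786}{3}$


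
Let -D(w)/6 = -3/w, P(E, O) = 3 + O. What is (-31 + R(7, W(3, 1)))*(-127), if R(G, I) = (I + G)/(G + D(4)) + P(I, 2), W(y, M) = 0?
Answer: 74168/23 ≈ 3224.7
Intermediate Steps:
D(w) = 18/w (D(w) = -(-18)/w = 18/w)
R(G, I) = 5 + (G + I)/(9/2 + G) (R(G, I) = (I + G)/(G + 18/4) + (3 + 2) = (G + I)/(G + 18*(¼)) + 5 = (G + I)/(G + 9/2) + 5 = (G + I)/(9/2 + G) + 5 = 5 + (G + I)/(9/2 + G))
(-31 + R(7, W(3, 1)))*(-127) = (-31 + (45 + 2*0 + 12*7)/(9 + 2*7))*(-127) = (-31 + (45 + 0 + 84)/(9 + 14))*(-127) = (-31 + 129/23)*(-127) = -584/23*(-127) = 74168/23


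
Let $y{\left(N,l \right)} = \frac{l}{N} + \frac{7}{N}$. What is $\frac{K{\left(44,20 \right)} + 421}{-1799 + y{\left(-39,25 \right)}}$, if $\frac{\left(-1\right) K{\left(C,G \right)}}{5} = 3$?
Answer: $- \frac{15834}{70193} \approx -0.22558$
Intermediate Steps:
$y{\left(N,l \right)} = \frac{7}{N} + \frac{l}{N}$
$K{\left(C,G \right)} = -15$ ($K{\left(C,G \right)} = \left(-5\right) 3 = -15$)
$\frac{K{\left(44,20 \right)} + 421}{-1799 + y{\left(-39,25 \right)}} = \frac{-15 + 421}{-1799 + \frac{7 + 25}{-39}} = \frac{406}{-1799 - \frac{32}{39}} = \frac{406}{- \frac{70193}{39}} = 406 \left(- \frac{39}{70193}\right) = - \frac{15834}{70193}$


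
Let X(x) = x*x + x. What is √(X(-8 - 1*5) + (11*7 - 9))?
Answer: 4*√14 ≈ 14.967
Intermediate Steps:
X(x) = x + x² (X(x) = x² + x = x + x²)
√(X(-8 - 1*5) + (11*7 - 9)) = √((-8 - 1*5)*(1 + (-8 - 1*5)) + (11*7 - 9)) = √((-8 - 5)*(1 + (-8 - 5)) + (77 - 9)) = √(-13*(1 - 13) + 68) = √(-13*(-12) + 68) = √(156 + 68) = √224 = 4*√14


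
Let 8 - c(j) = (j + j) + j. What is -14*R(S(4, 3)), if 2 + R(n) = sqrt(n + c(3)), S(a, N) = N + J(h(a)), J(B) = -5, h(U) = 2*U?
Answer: 28 - 14*I*sqrt(3) ≈ 28.0 - 24.249*I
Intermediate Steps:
c(j) = 8 - 3*j (c(j) = 8 - ((j + j) + j) = 8 - (2*j + j) = 8 - 3*j)
S(a, N) = -5 + N (S(a, N) = N - 5 = -5 + N)
R(n) = -2 + sqrt(-1 + n) (R(n) = -2 + sqrt(n + (8 - 3*3)) = -2 + sqrt(n + (8 - 9)) = -2 + sqrt(n - 1) = -2 + sqrt(-1 + n))
-14*R(S(4, 3)) = -14*(-2 + sqrt(-1 + (-5 + 3))) = -14*(-2 + sqrt(-1 - 2)) = -14*(-2 + sqrt(-3)) = -14*(-2 + I*sqrt(3)) = 28 - 14*I*sqrt(3)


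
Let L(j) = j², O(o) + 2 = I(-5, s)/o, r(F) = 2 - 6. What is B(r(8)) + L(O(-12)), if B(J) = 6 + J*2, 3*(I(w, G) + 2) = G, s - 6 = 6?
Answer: 97/36 ≈ 2.6944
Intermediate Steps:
s = 12 (s = 6 + 6 = 12)
r(F) = -4
I(w, G) = -2 + G/3
B(J) = 6 + 2*J
O(o) = -2 + 2/o (O(o) = -2 + (-2 + (⅓)*12)/o = -2 + (-2 + 4)/o = -2 + 2/o)
B(r(8)) + L(O(-12)) = (6 + 2*(-4)) + (-2 + 2/(-12))² = (6 - 8) + (-2 + 2*(-1/12))² = -2 + (-2 - ⅙)² = -2 + (-13/6)² = -2 + 169/36 = 97/36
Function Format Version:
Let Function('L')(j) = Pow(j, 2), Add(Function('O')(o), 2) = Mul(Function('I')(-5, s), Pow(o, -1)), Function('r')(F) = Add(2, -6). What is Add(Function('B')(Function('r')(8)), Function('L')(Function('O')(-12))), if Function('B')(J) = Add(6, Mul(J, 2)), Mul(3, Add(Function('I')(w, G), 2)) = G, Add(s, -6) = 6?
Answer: Rational(97, 36) ≈ 2.6944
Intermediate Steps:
s = 12 (s = Add(6, 6) = 12)
Function('r')(F) = -4
Function('I')(w, G) = Add(-2, Mul(Rational(1, 3), G))
Function('B')(J) = Add(6, Mul(2, J))
Function('O')(o) = Add(-2, Mul(2, Pow(o, -1))) (Function('O')(o) = Add(-2, Mul(Add(-2, Mul(Rational(1, 3), 12)), Pow(o, -1))) = Add(-2, Mul(Add(-2, 4), Pow(o, -1))) = Add(-2, Mul(2, Pow(o, -1))))
Add(Function('B')(Function('r')(8)), Function('L')(Function('O')(-12))) = Add(Add(6, Mul(2, -4)), Pow(Add(-2, Mul(2, Pow(-12, -1))), 2)) = Add(Add(6, -8), Pow(Add(-2, Mul(2, Rational(-1, 12))), 2)) = Add(-2, Pow(Add(-2, Rational(-1, 6)), 2)) = Add(-2, Pow(Rational(-13, 6), 2)) = Add(-2, Rational(169, 36)) = Rational(97, 36)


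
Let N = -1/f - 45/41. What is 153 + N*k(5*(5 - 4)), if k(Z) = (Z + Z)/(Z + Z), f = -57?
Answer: 355037/2337 ≈ 151.92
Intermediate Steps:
k(Z) = 1 (k(Z) = (2*Z)/((2*Z)) = (2*Z)*(1/(2*Z)) = 1)
N = -2524/2337 (N = -1/(-57) - 45/41 = -1*(-1/57) - 45*1/41 = 1/57 - 45/41 = -2524/2337 ≈ -1.0800)
153 + N*k(5*(5 - 4)) = 153 - 2524/2337*1 = 153 - 2524/2337 = 355037/2337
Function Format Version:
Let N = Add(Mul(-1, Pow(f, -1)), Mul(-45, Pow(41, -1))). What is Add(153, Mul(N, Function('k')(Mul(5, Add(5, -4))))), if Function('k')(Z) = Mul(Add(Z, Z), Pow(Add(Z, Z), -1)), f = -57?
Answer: Rational(355037, 2337) ≈ 151.92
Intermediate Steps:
Function('k')(Z) = 1 (Function('k')(Z) = Mul(Mul(2, Z), Pow(Mul(2, Z), -1)) = Mul(Mul(2, Z), Mul(Rational(1, 2), Pow(Z, -1))) = 1)
N = Rational(-2524, 2337) (N = Add(Mul(-1, Pow(-57, -1)), Mul(-45, Pow(41, -1))) = Add(Mul(-1, Rational(-1, 57)), Mul(-45, Rational(1, 41))) = Add(Rational(1, 57), Rational(-45, 41)) = Rational(-2524, 2337) ≈ -1.0800)
Add(153, Mul(N, Function('k')(Mul(5, Add(5, -4))))) = Add(153, Mul(Rational(-2524, 2337), 1)) = Add(153, Rational(-2524, 2337)) = Rational(355037, 2337)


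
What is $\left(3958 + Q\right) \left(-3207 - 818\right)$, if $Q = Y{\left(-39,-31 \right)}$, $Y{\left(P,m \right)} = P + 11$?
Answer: $-15818250$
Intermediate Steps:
$Y{\left(P,m \right)} = 11 + P$
$Q = -28$ ($Q = 11 - 39 = -28$)
$\left(3958 + Q\right) \left(-3207 - 818\right) = \left(3958 - 28\right) \left(-3207 - 818\right) = 3930 \left(-3207 - 818\right) = 3930 \left(-4025\right) = -15818250$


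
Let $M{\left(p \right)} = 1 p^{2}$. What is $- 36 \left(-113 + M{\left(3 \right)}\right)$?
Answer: $3744$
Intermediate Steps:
$M{\left(p \right)} = p^{2}$
$- 36 \left(-113 + M{\left(3 \right)}\right) = - 36 \left(-113 + 3^{2}\right) = - 36 \left(-113 + 9\right) = \left(-36\right) \left(-104\right) = 3744$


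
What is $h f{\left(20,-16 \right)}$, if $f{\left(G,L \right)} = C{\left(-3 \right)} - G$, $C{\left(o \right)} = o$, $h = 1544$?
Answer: $-35512$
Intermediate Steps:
$f{\left(G,L \right)} = -3 - G$
$h f{\left(20,-16 \right)} = 1544 \left(-3 - 20\right) = 1544 \left(-23\right) = -35512$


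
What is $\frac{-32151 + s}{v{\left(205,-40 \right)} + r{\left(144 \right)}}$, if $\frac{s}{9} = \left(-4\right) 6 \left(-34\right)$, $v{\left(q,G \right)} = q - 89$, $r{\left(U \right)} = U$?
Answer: $- \frac{24807}{260} \approx -95.411$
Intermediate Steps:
$v{\left(q,G \right)} = -89 + q$
$s = 7344$ ($s = 9 \left(-4\right) 6 \left(-34\right) = 9 \left(\left(-24\right) \left(-34\right)\right) = 9 \cdot 816 = 7344$)
$\frac{-32151 + s}{v{\left(205,-40 \right)} + r{\left(144 \right)}} = \frac{-32151 + 7344}{\left(-89 + 205\right) + 144} = - \frac{24807}{116 + 144} = - \frac{24807}{260}$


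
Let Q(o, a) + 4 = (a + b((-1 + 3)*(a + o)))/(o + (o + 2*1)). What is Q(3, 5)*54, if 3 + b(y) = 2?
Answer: -189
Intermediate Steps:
b(y) = -1 (b(y) = -3 + 2 = -1)
Q(o, a) = -4 + (-1 + a)/(2 + 2*o) (Q(o, a) = -4 + (a - 1)/(o + (o + 2*1)) = -4 + (-1 + a)/(o + (o + 2)) = -4 + (-1 + a)/(o + (2 + o)) = -4 + (-1 + a)/(2 + 2*o))
Q(3, 5)*54 = ((-9 + 5 - 8*3)/(2*(1 + 3)))*54 = ((1/2)*(-9 + 5 - 24)/4)*54 = ((1/2)*(1/4)*(-28))*54 = -7/2*54 = -189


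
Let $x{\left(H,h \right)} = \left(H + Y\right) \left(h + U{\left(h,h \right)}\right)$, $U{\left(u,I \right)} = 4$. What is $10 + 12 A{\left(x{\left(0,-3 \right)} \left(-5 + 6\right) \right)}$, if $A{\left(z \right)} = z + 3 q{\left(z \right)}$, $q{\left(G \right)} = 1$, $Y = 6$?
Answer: $118$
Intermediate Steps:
$x{\left(H,h \right)} = \left(4 + h\right) \left(6 + H\right)$ ($x{\left(H,h \right)} = \left(H + 6\right) \left(h + 4\right) = \left(6 + H\right) \left(4 + h\right) = \left(4 + h\right) \left(6 + H\right)$)
$A{\left(z \right)} = 3 + z$ ($A{\left(z \right)} = z + 3 \cdot 1 = z + 3 = 3 + z$)
$10 + 12 A{\left(x{\left(0,-3 \right)} \left(-5 + 6\right) \right)} = 10 + 12 \left(3 + \left(24 + 4 \cdot 0 + 6 \left(-3\right) + 0 \left(-3\right)\right) \left(-5 + 6\right)\right) = 10 + 12 \left(3 + \left(24 + 0 - 18 + 0\right) 1\right) = 10 + 12 \left(3 + 6 \cdot 1\right) = 10 + 12 \left(3 + 6\right) = 10 + 12 \cdot 9 = 10 + 108 = 118$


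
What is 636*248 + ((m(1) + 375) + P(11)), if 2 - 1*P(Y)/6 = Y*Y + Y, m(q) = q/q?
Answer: 157324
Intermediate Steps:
m(q) = 1
P(Y) = 12 - 6*Y - 6*Y² (P(Y) = 12 - 6*(Y*Y + Y) = 12 - 6*(Y² + Y) = 12 - 6*(Y + Y²) = 12 + (-6*Y - 6*Y²) = 12 - 6*Y - 6*Y²)
636*248 + ((m(1) + 375) + P(11)) = 636*248 + ((1 + 375) + (12 - 6*11 - 6*11²)) = 157728 + (376 + (12 - 66 - 6*121)) = 157728 + (376 + (12 - 66 - 726)) = 157728 + (376 - 780) = 157728 - 404 = 157324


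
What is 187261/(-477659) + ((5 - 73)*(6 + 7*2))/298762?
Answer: -28298043561/71353179079 ≈ -0.39659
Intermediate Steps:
187261/(-477659) + ((5 - 73)*(6 + 7*2))/298762 = 187261*(-1/477659) - 68*(6 + 14)*(1/298762) = -187261/477659 - 68*20*(1/298762) = -187261/477659 - 1360*1/298762 = -187261/477659 - 680/149381 = -28298043561/71353179079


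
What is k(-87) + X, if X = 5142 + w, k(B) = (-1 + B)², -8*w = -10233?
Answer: 113321/8 ≈ 14165.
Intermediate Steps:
w = 10233/8 (w = -⅛*(-10233) = 10233/8 ≈ 1279.1)
X = 51369/8 (X = 5142 + 10233/8 = 51369/8 ≈ 6421.1)
k(-87) + X = (-1 - 87)² + 51369/8 = (-88)² + 51369/8 = 7744 + 51369/8 = 113321/8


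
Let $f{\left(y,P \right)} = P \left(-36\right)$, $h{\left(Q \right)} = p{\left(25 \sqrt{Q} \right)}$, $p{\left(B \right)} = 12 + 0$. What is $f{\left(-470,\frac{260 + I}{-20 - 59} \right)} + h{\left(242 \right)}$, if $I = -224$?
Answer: $\frac{2244}{79} \approx 28.405$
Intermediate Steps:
$p{\left(B \right)} = 12$
$h{\left(Q \right)} = 12$
$f{\left(y,P \right)} = - 36 P$
$f{\left(-470,\frac{260 + I}{-20 - 59} \right)} + h{\left(242 \right)} = - 36 \frac{260 - 224}{-20 - 59} + 12 = - 36 \frac{36}{-79} + 12 = - 36 \cdot 36 \left(- \frac{1}{79}\right) + 12 = \left(-36\right) \left(- \frac{36}{79}\right) + 12 = \frac{1296}{79} + 12 = \frac{2244}{79}$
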